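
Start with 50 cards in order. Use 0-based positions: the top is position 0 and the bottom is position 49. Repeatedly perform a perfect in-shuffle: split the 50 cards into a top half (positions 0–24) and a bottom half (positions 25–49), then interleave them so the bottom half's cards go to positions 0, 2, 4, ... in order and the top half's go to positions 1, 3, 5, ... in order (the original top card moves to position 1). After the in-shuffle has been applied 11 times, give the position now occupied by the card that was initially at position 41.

Track the card's position through each in-shuffle:
41 → 32 → 14 → 29 → 8 → 17 → 35 → 20 → 41 → 32 → 14 → 29

29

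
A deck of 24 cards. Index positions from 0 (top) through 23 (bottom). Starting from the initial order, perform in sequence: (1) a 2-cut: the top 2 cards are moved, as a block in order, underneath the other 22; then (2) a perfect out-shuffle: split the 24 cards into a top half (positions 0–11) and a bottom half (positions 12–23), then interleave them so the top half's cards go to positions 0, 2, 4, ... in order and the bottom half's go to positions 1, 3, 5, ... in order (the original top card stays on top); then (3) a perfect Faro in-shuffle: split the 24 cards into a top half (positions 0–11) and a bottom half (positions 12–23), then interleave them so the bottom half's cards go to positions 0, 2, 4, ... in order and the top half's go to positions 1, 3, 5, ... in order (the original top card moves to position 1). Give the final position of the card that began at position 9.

4

Track the card from position 9 forward through each operation:
  after op 1 (cut 2): 9 → 7
  after op 2 (out-shuffle): 7 → 14
  after op 3 (in-shuffle): 14 → 4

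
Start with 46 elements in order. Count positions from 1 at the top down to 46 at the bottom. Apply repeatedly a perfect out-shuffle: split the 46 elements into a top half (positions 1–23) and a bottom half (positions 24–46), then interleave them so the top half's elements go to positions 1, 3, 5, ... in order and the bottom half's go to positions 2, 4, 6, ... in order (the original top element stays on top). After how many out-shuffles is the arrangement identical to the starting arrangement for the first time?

The out-shuffle permutes the 46 positions with cycle lengths [1, 1, 2, 4, 4, 4, 6, 12, 12].
Every element is home exactly when every cycle has completed a whole number of laps, i.e. after lcm(1, 2, 4, 6, 12) = 12 out-shuffles.

12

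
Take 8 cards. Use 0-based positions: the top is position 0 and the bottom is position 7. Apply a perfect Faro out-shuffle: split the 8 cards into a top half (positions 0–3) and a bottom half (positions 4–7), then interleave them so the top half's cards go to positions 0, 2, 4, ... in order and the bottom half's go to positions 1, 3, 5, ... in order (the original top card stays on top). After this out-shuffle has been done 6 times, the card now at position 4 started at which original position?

Work backwards from position 4, undoing one out-shuffle at a time:
4 ← 2 ← 1 ← 4 ← 2 ← 1 ← 4
So the card now at position 4 started at position 4.

4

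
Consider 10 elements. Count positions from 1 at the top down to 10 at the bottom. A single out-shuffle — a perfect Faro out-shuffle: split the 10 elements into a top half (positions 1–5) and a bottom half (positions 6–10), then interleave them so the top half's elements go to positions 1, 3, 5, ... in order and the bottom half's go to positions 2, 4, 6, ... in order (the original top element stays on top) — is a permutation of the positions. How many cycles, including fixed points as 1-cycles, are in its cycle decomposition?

4

Trace each unvisited position around until it returns:
(1) (2 3 5 9 8 6) (4 7) (10)
4 cycles in total.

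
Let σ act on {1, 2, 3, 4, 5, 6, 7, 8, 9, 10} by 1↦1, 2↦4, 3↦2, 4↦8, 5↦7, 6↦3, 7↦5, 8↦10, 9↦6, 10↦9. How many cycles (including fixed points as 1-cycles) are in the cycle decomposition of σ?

Cycle decomposition: (1) (2 4 8 10 9 6 3) (5 7).
3 cycles.

3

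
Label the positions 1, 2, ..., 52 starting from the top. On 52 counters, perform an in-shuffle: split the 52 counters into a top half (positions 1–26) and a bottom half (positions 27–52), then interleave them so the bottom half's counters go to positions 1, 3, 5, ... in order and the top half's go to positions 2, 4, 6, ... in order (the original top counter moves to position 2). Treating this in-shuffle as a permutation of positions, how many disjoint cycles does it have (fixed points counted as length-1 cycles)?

1

Trace each unvisited position around until it returns:
(1 2 4 8 16 32 ... len 52)
1 cycle in total.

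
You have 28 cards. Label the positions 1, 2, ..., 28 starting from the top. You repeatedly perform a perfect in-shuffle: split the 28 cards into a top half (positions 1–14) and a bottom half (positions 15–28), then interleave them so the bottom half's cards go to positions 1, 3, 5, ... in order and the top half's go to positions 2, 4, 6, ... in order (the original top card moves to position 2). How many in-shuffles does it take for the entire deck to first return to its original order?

28

The in-shuffle permutes the 28 positions with cycle lengths [28].
Every card is home exactly when every cycle has completed a whole number of laps, i.e. after lcm(28) = 28 in-shuffles.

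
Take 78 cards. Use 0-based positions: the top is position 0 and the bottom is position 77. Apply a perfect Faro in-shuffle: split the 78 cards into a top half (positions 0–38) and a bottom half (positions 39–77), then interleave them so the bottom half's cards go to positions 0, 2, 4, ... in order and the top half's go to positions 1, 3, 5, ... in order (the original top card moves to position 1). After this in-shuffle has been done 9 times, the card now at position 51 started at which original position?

Work backwards from position 51, undoing one in-shuffle at a time:
51 ← 25 ← 12 ← 45 ← 22 ← 50 ← 64 ← 71 ← 35 ← 17
So the card now at position 51 started at position 17.

17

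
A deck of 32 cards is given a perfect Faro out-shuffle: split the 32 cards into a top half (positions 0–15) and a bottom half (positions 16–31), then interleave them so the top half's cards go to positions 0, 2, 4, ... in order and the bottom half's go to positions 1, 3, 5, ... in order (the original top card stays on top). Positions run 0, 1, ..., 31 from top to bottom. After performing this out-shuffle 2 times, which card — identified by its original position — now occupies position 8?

2

Work backwards from position 8, undoing one out-shuffle at a time:
8 ← 4 ← 2
So the card now at position 8 started at position 2.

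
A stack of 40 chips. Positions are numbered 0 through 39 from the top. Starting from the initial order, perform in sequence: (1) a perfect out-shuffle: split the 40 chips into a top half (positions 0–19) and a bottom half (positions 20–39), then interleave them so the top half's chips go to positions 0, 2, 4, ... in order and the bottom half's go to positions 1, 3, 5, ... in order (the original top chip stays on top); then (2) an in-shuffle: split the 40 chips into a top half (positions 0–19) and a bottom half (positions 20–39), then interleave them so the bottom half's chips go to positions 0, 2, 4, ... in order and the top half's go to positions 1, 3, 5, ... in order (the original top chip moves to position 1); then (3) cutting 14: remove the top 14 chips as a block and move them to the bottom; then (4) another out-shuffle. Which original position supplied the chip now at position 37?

Undo the operations in reverse order, starting from position 37:
  undo op 4 (out-shuffle, from bottom half): 37 ← 38
  undo op 3 (cut 14): 38 ← 12
  undo op 2 (in-shuffle, from bottom half): 12 ← 26
  undo op 1 (out-shuffle, from top half): 26 ← 13
So the chip at position 37 came from original position 13.

13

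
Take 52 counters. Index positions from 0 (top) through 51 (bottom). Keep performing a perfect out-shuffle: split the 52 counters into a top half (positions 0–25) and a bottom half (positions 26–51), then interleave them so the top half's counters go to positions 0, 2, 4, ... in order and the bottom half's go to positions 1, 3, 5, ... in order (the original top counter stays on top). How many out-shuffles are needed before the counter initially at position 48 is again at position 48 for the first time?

Follow position 48 under repeated out-shuffles:
48 → 45 → 39 → 27 → 3 → 6 → 12 → 24 → 48
It first returns after 8 out-shuffles.

8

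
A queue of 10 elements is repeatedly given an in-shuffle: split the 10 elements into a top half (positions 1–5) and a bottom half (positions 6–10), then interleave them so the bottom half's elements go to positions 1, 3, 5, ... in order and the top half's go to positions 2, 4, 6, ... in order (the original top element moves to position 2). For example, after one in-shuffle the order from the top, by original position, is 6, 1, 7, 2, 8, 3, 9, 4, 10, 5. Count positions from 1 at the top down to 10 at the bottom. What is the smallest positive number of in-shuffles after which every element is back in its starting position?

The in-shuffle permutes the 10 positions with cycle lengths [10].
Every element is home exactly when every cycle has completed a whole number of laps, i.e. after lcm(10) = 10 in-shuffles.

10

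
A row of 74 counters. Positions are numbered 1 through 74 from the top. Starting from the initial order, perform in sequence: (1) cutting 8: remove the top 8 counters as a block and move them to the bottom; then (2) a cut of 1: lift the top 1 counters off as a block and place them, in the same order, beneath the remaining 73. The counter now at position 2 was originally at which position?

11

Undo the operations in reverse order, starting from position 2:
  undo op 2 (cut 1): 2 ← 3
  undo op 1 (cut 8): 3 ← 11
So the counter at position 2 came from original position 11.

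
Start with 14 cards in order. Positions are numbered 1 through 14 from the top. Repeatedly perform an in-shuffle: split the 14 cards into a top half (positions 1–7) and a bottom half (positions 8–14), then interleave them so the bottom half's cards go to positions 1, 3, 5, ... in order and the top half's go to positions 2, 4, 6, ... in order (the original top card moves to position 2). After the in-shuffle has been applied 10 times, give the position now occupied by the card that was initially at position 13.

7

Track the card's position through each in-shuffle:
13 → 11 → 7 → 14 → 13 → 11 → 7 → 14 → 13 → 11 → 7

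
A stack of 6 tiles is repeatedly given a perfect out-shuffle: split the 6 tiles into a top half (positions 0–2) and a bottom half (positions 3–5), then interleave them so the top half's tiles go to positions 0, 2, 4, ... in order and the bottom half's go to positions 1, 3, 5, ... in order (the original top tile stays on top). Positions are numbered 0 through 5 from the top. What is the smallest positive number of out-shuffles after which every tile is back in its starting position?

4

The out-shuffle permutes the 6 positions with cycle lengths [1, 1, 4].
Every tile is home exactly when every cycle has completed a whole number of laps, i.e. after lcm(1, 4) = 4 out-shuffles.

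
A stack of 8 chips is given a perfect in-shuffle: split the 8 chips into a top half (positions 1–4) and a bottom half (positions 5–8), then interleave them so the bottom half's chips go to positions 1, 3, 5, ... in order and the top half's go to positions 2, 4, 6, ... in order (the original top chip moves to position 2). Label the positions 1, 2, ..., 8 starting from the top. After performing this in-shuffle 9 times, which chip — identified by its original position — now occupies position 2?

Work backwards from position 2, undoing one in-shuffle at a time:
2 ← 1 ← 5 ← 7 ← 8 ← 4 ← 2 ← 1 ← 5 ← 7
So the chip now at position 2 started at position 7.

7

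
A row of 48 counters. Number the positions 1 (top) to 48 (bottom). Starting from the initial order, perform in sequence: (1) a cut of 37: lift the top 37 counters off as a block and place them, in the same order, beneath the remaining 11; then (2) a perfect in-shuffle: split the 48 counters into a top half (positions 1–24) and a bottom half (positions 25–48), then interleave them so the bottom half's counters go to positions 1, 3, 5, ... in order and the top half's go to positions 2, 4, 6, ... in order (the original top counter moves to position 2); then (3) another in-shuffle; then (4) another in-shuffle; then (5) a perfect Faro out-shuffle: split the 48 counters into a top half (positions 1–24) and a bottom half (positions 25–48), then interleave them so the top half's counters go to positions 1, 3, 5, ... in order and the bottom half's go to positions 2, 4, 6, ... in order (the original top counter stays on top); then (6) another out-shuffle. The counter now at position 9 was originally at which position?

Undo the operations in reverse order, starting from position 9:
  undo op 6 (out-shuffle, from top half): 9 ← 5
  undo op 5 (out-shuffle, from top half): 5 ← 3
  undo op 4 (in-shuffle, from bottom half): 3 ← 26
  undo op 3 (in-shuffle, from top half): 26 ← 13
  undo op 2 (in-shuffle, from bottom half): 13 ← 31
  undo op 1 (cut 37): 31 ← 20
So the counter at position 9 came from original position 20.

20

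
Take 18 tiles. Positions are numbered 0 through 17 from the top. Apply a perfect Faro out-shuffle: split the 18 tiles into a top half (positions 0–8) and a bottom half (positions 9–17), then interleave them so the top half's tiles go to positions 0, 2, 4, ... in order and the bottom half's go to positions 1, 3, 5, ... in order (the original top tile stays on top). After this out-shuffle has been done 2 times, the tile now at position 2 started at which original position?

9

Work backwards from position 2, undoing one out-shuffle at a time:
2 ← 1 ← 9
So the tile now at position 2 started at position 9.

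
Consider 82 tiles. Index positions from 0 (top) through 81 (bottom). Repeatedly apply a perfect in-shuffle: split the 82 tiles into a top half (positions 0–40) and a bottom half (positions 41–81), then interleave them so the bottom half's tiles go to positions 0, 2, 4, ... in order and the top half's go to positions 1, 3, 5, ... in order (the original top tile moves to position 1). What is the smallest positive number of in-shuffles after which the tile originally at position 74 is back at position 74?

82

Follow position 74 under repeated in-shuffles:
74 → 66 → 50 → 18 → 37 → 75 → 68 → 54 → ... → 74 (length 82)
It first returns after 82 in-shuffles.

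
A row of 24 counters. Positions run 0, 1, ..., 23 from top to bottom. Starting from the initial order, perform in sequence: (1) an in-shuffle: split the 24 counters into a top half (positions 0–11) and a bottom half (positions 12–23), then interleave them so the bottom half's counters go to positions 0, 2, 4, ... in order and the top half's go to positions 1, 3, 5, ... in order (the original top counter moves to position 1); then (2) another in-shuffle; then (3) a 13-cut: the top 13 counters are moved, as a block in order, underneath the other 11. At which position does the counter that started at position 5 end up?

10

Track the counter from position 5 forward through each operation:
  after op 1 (in-shuffle): 5 → 11
  after op 2 (in-shuffle): 11 → 23
  after op 3 (cut 13): 23 → 10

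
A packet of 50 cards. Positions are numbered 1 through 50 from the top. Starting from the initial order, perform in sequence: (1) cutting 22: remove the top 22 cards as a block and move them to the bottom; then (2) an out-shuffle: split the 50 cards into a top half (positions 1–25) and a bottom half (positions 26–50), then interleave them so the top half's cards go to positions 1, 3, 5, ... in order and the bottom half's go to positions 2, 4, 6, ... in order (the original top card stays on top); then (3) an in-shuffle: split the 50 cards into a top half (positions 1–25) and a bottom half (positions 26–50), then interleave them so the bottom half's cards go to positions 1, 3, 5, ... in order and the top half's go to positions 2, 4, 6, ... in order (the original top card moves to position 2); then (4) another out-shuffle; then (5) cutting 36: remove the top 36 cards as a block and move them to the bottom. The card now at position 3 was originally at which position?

Undo the operations in reverse order, starting from position 3:
  undo op 5 (cut 36): 3 ← 39
  undo op 4 (out-shuffle, from top half): 39 ← 20
  undo op 3 (in-shuffle, from top half): 20 ← 10
  undo op 2 (out-shuffle, from bottom half): 10 ← 30
  undo op 1 (cut 22): 30 ← 2
So the card at position 3 came from original position 2.

2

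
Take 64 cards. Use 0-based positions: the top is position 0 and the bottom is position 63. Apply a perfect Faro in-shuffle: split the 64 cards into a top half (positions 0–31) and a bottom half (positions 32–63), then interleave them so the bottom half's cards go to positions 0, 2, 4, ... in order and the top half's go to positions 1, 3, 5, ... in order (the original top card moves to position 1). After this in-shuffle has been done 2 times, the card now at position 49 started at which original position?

Work backwards from position 49, undoing one in-shuffle at a time:
49 ← 24 ← 44
So the card now at position 49 started at position 44.

44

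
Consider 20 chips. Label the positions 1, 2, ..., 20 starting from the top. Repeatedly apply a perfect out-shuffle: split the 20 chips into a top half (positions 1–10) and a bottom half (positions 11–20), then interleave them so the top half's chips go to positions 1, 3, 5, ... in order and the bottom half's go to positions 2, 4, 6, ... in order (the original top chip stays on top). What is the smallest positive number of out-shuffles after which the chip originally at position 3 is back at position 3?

Follow position 3 under repeated out-shuffles:
3 → 5 → 9 → 17 → 14 → 8 → 15 → 10 → 19 → 18 → 16 → 12 → 4 → 7 → 13 → 6 → 11 → 2 → 3
It first returns after 18 out-shuffles.

18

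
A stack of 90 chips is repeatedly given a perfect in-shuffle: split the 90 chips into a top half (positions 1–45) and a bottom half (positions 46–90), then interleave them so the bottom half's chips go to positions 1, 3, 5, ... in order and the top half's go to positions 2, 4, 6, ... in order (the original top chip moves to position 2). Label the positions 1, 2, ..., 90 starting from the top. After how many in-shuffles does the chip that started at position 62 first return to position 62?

Follow position 62 under repeated in-shuffles:
62 → 33 → 66 → 41 → 82 → 73 → 55 → 19 → 38 → 76 → 61 → 31 → 62
It first returns after 12 in-shuffles.

12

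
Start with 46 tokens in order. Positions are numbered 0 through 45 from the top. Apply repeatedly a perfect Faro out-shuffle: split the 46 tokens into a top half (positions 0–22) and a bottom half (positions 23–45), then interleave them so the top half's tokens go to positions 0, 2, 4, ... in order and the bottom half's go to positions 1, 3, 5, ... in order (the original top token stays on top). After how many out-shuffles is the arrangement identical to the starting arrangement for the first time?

12

The out-shuffle permutes the 46 positions with cycle lengths [1, 1, 2, 4, 4, 4, 6, 12, 12].
Every token is home exactly when every cycle has completed a whole number of laps, i.e. after lcm(1, 2, 4, 6, 12) = 12 out-shuffles.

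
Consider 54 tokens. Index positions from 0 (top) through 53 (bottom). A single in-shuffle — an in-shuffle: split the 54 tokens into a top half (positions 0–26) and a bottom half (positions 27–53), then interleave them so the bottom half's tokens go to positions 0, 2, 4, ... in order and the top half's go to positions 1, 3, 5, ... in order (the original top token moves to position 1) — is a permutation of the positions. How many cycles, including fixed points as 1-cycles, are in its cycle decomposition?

Trace each unvisited position around until it returns:
(0 1 3 7 15 31 ... len 20) (2 5 11 23 47 40 ... len 20) (4 9 19 39 24 49 44 34 14 29) (10 21 43 32)
4 cycles in total.

4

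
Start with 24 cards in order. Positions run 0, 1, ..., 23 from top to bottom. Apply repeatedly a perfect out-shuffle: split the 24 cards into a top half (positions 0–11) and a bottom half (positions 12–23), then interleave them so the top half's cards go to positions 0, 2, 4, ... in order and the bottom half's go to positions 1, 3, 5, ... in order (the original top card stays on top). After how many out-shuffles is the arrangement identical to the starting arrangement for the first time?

The out-shuffle permutes the 24 positions with cycle lengths [1, 1, 11, 11].
Every card is home exactly when every cycle has completed a whole number of laps, i.e. after lcm(1, 11) = 11 out-shuffles.

11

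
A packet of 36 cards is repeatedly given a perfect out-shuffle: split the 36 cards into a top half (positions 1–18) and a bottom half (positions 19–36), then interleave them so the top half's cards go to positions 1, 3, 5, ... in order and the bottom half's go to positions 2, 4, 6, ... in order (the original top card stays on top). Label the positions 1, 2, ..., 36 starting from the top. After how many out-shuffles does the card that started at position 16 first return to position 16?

3

Follow position 16 under repeated out-shuffles:
16 → 31 → 26 → 16
It first returns after 3 out-shuffles.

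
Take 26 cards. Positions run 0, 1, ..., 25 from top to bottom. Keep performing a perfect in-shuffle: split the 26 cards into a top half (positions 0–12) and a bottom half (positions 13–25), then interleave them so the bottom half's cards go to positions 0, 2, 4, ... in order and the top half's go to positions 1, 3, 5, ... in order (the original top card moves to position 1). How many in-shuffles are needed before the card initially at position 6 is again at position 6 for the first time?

Follow position 6 under repeated in-shuffles:
6 → 13 → 0 → 1 → 3 → 7 → 15 → 4 → 9 → 19 → 12 → 25 → 24 → 22 → 18 → 10 → 21 → 16 → 6
It first returns after 18 in-shuffles.

18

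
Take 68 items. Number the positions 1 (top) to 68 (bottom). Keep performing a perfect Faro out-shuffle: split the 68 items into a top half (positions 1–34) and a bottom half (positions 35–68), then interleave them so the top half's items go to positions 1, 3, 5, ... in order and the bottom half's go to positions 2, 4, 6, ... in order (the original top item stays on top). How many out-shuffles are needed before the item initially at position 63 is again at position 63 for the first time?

66

Follow position 63 under repeated out-shuffles:
63 → 58 → 48 → 28 → 55 → 42 → 16 → 31 → ... → 63 (length 66)
It first returns after 66 out-shuffles.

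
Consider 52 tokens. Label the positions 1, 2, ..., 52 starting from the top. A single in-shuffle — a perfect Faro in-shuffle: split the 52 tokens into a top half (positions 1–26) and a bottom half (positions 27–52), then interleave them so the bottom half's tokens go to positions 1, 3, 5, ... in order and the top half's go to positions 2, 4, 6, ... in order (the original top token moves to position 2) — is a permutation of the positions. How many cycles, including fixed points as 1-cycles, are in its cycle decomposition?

1

Trace each unvisited position around until it returns:
(1 2 4 8 16 32 ... len 52)
1 cycle in total.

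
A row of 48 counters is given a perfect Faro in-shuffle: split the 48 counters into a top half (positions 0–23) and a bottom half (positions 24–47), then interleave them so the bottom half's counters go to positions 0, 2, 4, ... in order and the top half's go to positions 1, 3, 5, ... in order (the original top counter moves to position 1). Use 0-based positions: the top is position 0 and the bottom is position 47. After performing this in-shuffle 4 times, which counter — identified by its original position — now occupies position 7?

24

Work backwards from position 7, undoing one in-shuffle at a time:
7 ← 3 ← 1 ← 0 ← 24
So the counter now at position 7 started at position 24.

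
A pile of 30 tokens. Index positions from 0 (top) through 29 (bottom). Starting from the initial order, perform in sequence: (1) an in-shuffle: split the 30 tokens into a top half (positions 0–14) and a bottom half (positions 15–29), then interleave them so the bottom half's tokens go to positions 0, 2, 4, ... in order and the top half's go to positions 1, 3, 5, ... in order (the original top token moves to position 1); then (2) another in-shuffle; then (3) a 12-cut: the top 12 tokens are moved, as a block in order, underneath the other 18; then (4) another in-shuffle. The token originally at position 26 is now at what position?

5

Track the token from position 26 forward through each operation:
  after op 1 (in-shuffle): 26 → 22
  after op 2 (in-shuffle): 22 → 14
  after op 3 (cut 12): 14 → 2
  after op 4 (in-shuffle): 2 → 5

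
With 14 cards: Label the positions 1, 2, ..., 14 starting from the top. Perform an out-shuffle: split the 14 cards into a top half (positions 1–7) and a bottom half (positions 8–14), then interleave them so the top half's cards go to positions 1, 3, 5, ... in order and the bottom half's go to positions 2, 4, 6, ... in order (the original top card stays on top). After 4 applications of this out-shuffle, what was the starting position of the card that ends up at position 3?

Work backwards from position 3, undoing one out-shuffle at a time:
3 ← 2 ← 8 ← 11 ← 6
So the card now at position 3 started at position 6.

6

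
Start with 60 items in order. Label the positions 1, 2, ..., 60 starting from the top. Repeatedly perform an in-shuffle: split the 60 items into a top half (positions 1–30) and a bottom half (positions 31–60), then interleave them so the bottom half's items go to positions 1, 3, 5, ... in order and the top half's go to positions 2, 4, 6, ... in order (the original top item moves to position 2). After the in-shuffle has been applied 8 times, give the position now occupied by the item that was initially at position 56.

1

Track the item's position through each in-shuffle:
56 → 51 → 41 → 21 → 42 → 23 → 46 → 31 → 1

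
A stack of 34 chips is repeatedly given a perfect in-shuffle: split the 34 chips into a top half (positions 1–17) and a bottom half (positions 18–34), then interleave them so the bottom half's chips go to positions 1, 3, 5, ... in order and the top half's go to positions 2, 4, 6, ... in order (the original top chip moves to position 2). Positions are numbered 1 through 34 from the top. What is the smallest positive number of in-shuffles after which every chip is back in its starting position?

12

The in-shuffle permutes the 34 positions with cycle lengths [3, 3, 4, 12, 12].
Every chip is home exactly when every cycle has completed a whole number of laps, i.e. after lcm(3, 4, 12) = 12 in-shuffles.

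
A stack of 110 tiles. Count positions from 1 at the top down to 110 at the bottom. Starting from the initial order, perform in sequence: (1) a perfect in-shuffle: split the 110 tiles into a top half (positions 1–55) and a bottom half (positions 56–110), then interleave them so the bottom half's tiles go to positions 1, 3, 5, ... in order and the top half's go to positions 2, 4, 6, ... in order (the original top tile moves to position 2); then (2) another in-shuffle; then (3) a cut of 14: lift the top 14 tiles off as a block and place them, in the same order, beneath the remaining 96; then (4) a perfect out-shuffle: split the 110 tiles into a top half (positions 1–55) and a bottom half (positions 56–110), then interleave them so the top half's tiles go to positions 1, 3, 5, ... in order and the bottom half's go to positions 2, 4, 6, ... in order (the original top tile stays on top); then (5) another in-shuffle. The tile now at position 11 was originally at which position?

39

Undo the operations in reverse order, starting from position 11:
  undo op 5 (in-shuffle, from bottom half): 11 ← 61
  undo op 4 (out-shuffle, from top half): 61 ← 31
  undo op 3 (cut 14): 31 ← 45
  undo op 2 (in-shuffle, from bottom half): 45 ← 78
  undo op 1 (in-shuffle, from top half): 78 ← 39
So the tile at position 11 came from original position 39.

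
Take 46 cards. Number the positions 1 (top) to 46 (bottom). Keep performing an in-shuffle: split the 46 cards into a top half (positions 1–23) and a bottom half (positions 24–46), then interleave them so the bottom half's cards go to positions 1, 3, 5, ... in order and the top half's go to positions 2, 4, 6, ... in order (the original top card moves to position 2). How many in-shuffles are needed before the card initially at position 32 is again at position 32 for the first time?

23

Follow position 32 under repeated in-shuffles:
32 → 17 → 34 → 21 → 42 → 37 → 27 → 7 → ... → 32 (length 23)
It first returns after 23 in-shuffles.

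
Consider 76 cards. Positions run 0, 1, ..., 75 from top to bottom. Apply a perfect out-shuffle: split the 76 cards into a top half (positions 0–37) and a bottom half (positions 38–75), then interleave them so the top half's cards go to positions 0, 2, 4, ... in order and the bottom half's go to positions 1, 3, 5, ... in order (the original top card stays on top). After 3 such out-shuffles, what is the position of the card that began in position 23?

34

Track the card's position through each out-shuffle:
23 → 46 → 17 → 34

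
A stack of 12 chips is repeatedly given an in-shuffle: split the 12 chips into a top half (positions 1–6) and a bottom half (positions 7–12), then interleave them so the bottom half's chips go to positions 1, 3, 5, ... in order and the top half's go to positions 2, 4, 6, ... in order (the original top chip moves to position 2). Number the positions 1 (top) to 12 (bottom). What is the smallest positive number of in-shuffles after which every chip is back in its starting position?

The in-shuffle permutes the 12 positions with cycle lengths [12].
Every chip is home exactly when every cycle has completed a whole number of laps, i.e. after lcm(12) = 12 in-shuffles.

12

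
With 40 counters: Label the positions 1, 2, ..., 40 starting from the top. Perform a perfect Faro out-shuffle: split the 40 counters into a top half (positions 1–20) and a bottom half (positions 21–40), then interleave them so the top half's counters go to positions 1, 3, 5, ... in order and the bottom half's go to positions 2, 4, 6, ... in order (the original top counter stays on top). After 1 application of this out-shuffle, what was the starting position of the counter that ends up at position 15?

8

Work backwards from position 15, undoing one out-shuffle at a time:
15 ← 8
So the counter now at position 15 started at position 8.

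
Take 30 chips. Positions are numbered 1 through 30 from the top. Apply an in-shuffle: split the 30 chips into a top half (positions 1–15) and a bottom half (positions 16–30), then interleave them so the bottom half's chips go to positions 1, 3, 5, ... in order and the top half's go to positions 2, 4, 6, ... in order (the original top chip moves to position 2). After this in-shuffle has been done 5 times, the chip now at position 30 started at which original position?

Work backwards from position 30, undoing one in-shuffle at a time:
30 ← 15 ← 23 ← 27 ← 29 ← 30
So the chip now at position 30 started at position 30.

30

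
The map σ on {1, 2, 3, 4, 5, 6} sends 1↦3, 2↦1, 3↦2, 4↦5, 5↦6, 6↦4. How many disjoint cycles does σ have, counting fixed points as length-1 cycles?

Cycle decomposition: (1 3 2) (4 5 6).
2 cycles.

2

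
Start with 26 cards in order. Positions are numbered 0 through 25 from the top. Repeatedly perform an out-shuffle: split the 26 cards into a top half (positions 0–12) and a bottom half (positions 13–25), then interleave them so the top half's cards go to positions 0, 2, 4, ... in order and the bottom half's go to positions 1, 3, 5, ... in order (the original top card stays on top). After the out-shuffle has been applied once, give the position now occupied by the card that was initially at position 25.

Position 25 is a fixed point of every out-shuffle, so the card never moves.

25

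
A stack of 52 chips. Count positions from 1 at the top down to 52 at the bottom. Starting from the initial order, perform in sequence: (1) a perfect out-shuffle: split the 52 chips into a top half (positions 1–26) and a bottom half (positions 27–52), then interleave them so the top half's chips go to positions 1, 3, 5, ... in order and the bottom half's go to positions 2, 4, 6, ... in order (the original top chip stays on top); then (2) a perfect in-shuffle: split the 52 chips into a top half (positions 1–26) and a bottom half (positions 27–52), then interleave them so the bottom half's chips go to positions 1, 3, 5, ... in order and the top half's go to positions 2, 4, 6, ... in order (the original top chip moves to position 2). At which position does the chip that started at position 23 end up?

37

Track the chip from position 23 forward through each operation:
  after op 1 (out-shuffle): 23 → 45
  after op 2 (in-shuffle): 45 → 37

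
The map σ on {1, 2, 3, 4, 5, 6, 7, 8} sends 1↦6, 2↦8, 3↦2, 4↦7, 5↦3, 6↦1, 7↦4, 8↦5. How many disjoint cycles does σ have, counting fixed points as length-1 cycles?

Cycle decomposition: (1 6) (2 8 5 3) (4 7).
3 cycles.

3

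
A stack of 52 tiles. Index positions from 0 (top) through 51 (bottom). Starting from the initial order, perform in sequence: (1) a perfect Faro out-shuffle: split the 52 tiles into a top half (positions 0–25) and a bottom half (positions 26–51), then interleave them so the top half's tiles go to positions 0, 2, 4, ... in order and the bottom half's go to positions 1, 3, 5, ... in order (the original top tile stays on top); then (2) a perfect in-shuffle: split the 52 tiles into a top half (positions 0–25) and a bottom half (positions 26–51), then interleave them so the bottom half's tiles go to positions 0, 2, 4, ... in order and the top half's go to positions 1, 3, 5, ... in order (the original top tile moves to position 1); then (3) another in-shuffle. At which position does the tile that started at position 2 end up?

Track the tile from position 2 forward through each operation:
  after op 1 (out-shuffle): 2 → 4
  after op 2 (in-shuffle): 4 → 9
  after op 3 (in-shuffle): 9 → 19

19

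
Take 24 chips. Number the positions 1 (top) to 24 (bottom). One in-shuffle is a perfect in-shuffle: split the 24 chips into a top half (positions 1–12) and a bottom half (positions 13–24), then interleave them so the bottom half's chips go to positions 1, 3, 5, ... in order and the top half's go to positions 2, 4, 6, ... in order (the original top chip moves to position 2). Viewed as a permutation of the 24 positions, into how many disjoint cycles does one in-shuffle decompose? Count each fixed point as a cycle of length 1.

Trace each unvisited position around until it returns:
(1 2 4 8 16 7 ... len 20) (5 10 20 15)
2 cycles in total.

2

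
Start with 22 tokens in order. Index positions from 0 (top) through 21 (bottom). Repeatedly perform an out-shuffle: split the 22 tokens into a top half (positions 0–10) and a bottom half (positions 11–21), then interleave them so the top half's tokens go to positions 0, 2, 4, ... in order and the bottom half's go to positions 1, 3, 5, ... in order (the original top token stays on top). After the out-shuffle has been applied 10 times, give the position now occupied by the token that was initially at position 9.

Track the token's position through each out-shuffle:
9 → 18 → 15 → 9 → 18 → 15 → 9 → 18 → 15 → 9 → 18

18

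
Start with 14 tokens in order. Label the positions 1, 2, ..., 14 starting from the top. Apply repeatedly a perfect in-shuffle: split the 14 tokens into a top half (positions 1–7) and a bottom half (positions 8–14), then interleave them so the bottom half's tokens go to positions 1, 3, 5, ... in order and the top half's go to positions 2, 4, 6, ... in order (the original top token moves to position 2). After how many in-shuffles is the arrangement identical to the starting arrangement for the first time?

4

The in-shuffle permutes the 14 positions with cycle lengths [2, 4, 4, 4].
Every token is home exactly when every cycle has completed a whole number of laps, i.e. after lcm(2, 4) = 4 in-shuffles.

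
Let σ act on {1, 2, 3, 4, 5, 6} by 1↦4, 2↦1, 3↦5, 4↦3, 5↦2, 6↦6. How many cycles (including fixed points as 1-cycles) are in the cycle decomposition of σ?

Cycle decomposition: (1 4 3 5 2) (6).
2 cycles.

2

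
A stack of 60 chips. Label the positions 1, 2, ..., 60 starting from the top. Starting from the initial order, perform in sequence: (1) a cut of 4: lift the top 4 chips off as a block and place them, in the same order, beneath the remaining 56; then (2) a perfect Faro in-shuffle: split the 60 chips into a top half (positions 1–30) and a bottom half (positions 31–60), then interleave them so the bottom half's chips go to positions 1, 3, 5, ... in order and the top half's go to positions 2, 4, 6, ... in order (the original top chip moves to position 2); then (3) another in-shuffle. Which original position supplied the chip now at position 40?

14

Undo the operations in reverse order, starting from position 40:
  undo op 3 (in-shuffle, from top half): 40 ← 20
  undo op 2 (in-shuffle, from top half): 20 ← 10
  undo op 1 (cut 4): 10 ← 14
So the chip at position 40 came from original position 14.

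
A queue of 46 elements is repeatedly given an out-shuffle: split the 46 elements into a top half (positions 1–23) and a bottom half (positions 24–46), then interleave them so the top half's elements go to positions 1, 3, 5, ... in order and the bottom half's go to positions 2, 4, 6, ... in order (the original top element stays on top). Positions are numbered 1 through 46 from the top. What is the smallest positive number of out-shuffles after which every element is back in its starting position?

The out-shuffle permutes the 46 positions with cycle lengths [1, 1, 2, 4, 4, 4, 6, 12, 12].
Every element is home exactly when every cycle has completed a whole number of laps, i.e. after lcm(1, 2, 4, 6, 12) = 12 out-shuffles.

12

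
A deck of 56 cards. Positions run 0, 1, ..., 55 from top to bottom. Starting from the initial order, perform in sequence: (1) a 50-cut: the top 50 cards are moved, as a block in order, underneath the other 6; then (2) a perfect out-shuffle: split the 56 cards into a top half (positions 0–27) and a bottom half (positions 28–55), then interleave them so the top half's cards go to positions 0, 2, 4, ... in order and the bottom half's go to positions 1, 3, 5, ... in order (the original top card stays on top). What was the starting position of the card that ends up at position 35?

39

Undo the operations in reverse order, starting from position 35:
  undo op 2 (out-shuffle, from bottom half): 35 ← 45
  undo op 1 (cut 50): 45 ← 39
So the card at position 35 came from original position 39.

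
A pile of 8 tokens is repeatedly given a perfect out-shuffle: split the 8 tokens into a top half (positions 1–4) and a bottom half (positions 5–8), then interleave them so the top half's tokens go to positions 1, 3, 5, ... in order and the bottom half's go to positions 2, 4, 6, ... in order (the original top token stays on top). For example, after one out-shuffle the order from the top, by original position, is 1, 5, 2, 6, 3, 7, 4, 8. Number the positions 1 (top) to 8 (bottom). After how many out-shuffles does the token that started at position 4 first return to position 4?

Follow position 4 under repeated out-shuffles:
4 → 7 → 6 → 4
It first returns after 3 out-shuffles.

3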